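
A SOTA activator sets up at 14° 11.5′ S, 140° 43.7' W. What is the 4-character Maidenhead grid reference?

BH95

Shift to the Maidenhead origin (180°W, 90°S): lon 39.27, lat 75.81.
Field (20°×10°, letters A–R): lon ⌊39.27/20⌋ = 1 → B; lat ⌊75.81/10⌋ = 7 → H.
Square (2°×1°, digits 0–9): lon ⌊19.27/2⌋ = 9; lat ⌊5.81/1⌋ = 5.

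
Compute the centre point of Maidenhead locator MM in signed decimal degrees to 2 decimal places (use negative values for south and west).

Field M=12, M=12: +12·20° lon, +12·10° lat → SW at lon 60°, lat 30°.
Cell spans 20° lon × 10° lat. Centre is SW corner plus half of each.
latitude 35.00, longitude 70.00.

35.00, 70.00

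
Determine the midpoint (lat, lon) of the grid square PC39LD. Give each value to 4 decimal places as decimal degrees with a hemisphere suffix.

60.8542° S, 126.9583° E

Field P=15, C=2: +15·20° lon, +2·10° lat → SW at lon 120°, lat -70°.
Square 3, 9: +3·2° lon, +9·1° lat → SW at lon 126°, lat -61°.
Subsquare l=11, d=3: +11·0.0833333° lon, +3·0.0416667° lat → SW at lon 126.917°, lat -60.875°.
Cell spans 0.0833333° lon × 0.0416667° lat. Centre is SW corner plus half of each.
latitude 60.8542° S, longitude 126.9583° E.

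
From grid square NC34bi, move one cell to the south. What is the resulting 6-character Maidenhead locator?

NC34bh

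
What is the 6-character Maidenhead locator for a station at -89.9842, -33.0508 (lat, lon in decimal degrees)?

Add 180° to longitude and 90° to latitude: 146.9492, 0.0158.
Field: 146.9492/20 → 7 → H, 0.0158/10 → 0 → A; chars HA.
Square: 6.9492/2 → 3, 0.0158/1 → 0; chars 30.
Subsquare: 0.9492/0.0833333 → 11 → l, 0.0158/0.0416667 → 0 → a; chars la.

HA30la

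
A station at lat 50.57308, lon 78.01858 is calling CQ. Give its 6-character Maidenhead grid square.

Offset from 180°W / 90°S: lon 258.0186°, lat 140.5731°.
Field: lon ⌊258.0186/20⌋ = 12 → M; lat ⌊140.5731/10⌋ = 14 → O.
Square: lon ⌊18.0186/2⌋ = 9; lat ⌊0.5731/1⌋ = 0.
Subsquare: lon ⌊0.0186/0.0833333⌋ = 0 → a; lat ⌊0.5731/0.0416667⌋ = 13 → n.

MO90an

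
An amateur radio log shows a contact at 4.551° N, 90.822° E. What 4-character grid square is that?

Add 180° to longitude and 90° to latitude: 270.82, 94.55.
Field: lon ⌊270.82/20⌋ = 13 → N; lat ⌊94.55/10⌋ = 9 → J.
Square: lon ⌊10.82/2⌋ = 5; lat ⌊4.55/1⌋ = 4.

NJ54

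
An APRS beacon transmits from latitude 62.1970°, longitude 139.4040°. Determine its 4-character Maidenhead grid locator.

Offset from 180°W / 90°S: lon 319.40°, lat 152.20°.
Field: lon ⌊319.40/20⌋ = 15 → P; lat ⌊152.20/10⌋ = 15 → P.
Square: lon ⌊19.40/2⌋ = 9; lat ⌊2.20/1⌋ = 2.

PP92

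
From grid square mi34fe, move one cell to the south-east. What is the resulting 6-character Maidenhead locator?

MI34gd

Longitude subsquare f = 5; +1 → 6 = g.
Latitude subsquare e = 4; −1 → 3 = d.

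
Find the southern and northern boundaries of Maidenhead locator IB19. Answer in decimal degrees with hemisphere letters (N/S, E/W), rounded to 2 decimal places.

71.00° S, 70.00° S

Field I=8, B=1: +8·20° lon, +1·10° lat → SW at lon -20°, lat -80°.
Square 1, 9: +1·2° lon, +9·1° lat → SW at lon -18°, lat -71°.
Cell spans 2° lon × 1° lat.
south 71.00° S, north 70.00° S.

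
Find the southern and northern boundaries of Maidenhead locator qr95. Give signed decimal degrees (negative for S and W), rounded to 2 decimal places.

85.00, 86.00

Field Q=16, R=17: +16·20° lon, +17·10° lat → SW at lon 140°, lat 80°.
Square 9, 5: +9·2° lon, +5·1° lat → SW at lon 158°, lat 85°.
Cell spans 2° lon × 1° lat.
south 85.00, north 86.00.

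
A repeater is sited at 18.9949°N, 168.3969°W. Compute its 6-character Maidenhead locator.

Add 180° to longitude and 90° to latitude: 11.6031, 108.9949.
Field: lon ⌊11.6031/20⌋ = 0 → A; lat ⌊108.9949/10⌋ = 10 → K.
Square: lon ⌊11.6031/2⌋ = 5; lat ⌊8.9949/1⌋ = 8.
Subsquare: lon ⌊1.6031/0.0833333⌋ = 19 → t; lat ⌊0.9949/0.0416667⌋ = 23 → x.

AK58tx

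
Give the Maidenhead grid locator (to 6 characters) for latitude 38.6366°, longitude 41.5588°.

Offset from 180°W / 90°S: lon 221.5588°, lat 128.6366°.
Field: 221.5588/20 → 11 → L, 128.6366/10 → 12 → M; chars LM.
Square: 1.5588/2 → 0, 8.6366/1 → 8; chars 08.
Subsquare: 1.5588/0.0833333 → 18 → s, 0.6366/0.0416667 → 15 → p; chars sp.

LM08sp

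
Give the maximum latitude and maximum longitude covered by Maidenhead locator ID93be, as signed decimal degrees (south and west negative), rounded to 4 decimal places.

-56.7917, -1.8333

Field I=8, D=3: +8·20° lon, +3·10° lat → SW at lon -20°, lat -60°.
Square 9, 3: +9·2° lon, +3·1° lat → SW at lon -2°, lat -57°.
Subsquare b=1, e=4: +1·0.0833333° lon, +4·0.0416667° lat → SW at lon -1.91667°, lat -56.8333°.
Cell spans 0.0833333° lon × 0.0416667° lat. NE corner is SW corner plus one full cell.
latitude -56.7917, longitude -1.8333.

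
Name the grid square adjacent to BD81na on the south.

Latitude subsquare a = 0; −1 → -1, wraps to 23 = x, carry into square.
Latitude square 1; −1 → 0.
The longitude characters are unchanged.

BD80nx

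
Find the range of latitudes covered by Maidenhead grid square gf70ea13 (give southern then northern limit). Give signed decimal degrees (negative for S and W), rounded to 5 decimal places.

-39.98750, -39.98333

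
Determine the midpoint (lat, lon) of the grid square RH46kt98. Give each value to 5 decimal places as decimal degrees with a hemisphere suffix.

Field R=17, H=7: +17·20° lon, +7·10° lat → SW at lon 160°, lat -20°.
Square 4, 6: +4·2° lon, +6·1° lat → SW at lon 168°, lat -14°.
Subsquare k=10, t=19: +10·0.0833333° lon, +19·0.0416667° lat → SW at lon 168.833°, lat -13.2083°.
Extended square 9, 8: +9·0.00833333° lon, +8·0.00416667° lat → SW at lon 168.908°, lat -13.175°.
Cell spans 0.00833333° lon × 0.00416667° lat. Centre is SW corner plus half of each.
latitude 13.17292° S, longitude 168.91250° E.

13.17292° S, 168.91250° E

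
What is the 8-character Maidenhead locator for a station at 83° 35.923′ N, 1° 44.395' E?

JR03uo83

Offset from 180°W / 90°S: lon 181.73992°, lat 173.59872°.
Field: lon ⌊181.73992/20⌋ = 9 → J; lat ⌊173.59872/10⌋ = 17 → R.
Square: lon ⌊1.73992/2⌋ = 0; lat ⌊3.59872/1⌋ = 3.
Subsquare: lon ⌊1.73992/0.0833333⌋ = 20 → u; lat ⌊0.59872/0.0416667⌋ = 14 → o.
Extended square: lon ⌊0.07325/0.00833333⌋ = 8; lat ⌊0.01538/0.00416667⌋ = 3.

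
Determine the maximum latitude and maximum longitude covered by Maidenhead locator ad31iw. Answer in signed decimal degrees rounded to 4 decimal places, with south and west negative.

-58.0417, -173.2500

Field A=0, D=3: +0·20° lon, +3·10° lat → SW at lon -180°, lat -60°.
Square 3, 1: +3·2° lon, +1·1° lat → SW at lon -174°, lat -59°.
Subsquare i=8, w=22: +8·0.0833333° lon, +22·0.0416667° lat → SW at lon -173.333°, lat -58.0833°.
Cell spans 0.0833333° lon × 0.0416667° lat. NE corner is SW corner plus one full cell.
latitude -58.0417, longitude -173.2500.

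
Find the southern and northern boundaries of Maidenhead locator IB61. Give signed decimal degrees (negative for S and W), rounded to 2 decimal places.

Field I=8, B=1: +8·20° lon, +1·10° lat → SW at lon -20°, lat -80°.
Square 6, 1: +6·2° lon, +1·1° lat → SW at lon -8°, lat -79°.
Cell spans 2° lon × 1° lat.
south -79.00, north -78.00.

-79.00, -78.00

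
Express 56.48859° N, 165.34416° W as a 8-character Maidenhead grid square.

AO76hl87

Shift to the Maidenhead origin (180°W, 90°S): lon 14.65584, lat 146.48859.
Field: 14.65584/20 → 0 → A, 146.48859/10 → 14 → O; chars AO.
Square: 14.65584/2 → 7, 6.48859/1 → 6; chars 76.
Subsquare: 0.65584/0.0833333 → 7 → h, 0.48859/0.0416667 → 11 → l; chars hl.
Extended square: 0.07251/0.00833333 → 8, 0.03026/0.00416667 → 7; chars 87.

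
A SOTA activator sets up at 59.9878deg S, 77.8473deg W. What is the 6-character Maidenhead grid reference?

FD10ba

Shift to the Maidenhead origin (180°W, 90°S): lon 102.1527, lat 30.0122.
Field (20°×10°, letters A–R): 102.1527/20 → 5 → F, 30.0122/10 → 3 → D; chars FD.
Square (2°×1°, digits 0–9): 2.1527/2 → 1, 0.0122/1 → 0; chars 10.
Subsquare (5′×2.5′, letters a–x): 0.1527/0.0833333 → 1 → b, 0.0122/0.0416667 → 0 → a; chars ba.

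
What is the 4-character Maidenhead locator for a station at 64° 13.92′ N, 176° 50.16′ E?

Shift to the Maidenhead origin (180°W, 90°S): lon 356.84, lat 154.23.
Field: lon ⌊356.84/20⌋ = 17 → R; lat ⌊154.23/10⌋ = 15 → P.
Square: lon ⌊16.84/2⌋ = 8; lat ⌊4.23/1⌋ = 4.

RP84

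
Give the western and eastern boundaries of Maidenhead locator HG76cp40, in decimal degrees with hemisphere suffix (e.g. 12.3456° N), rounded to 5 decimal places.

Field H=7, G=6: +7·20° lon, +6·10° lat → SW at lon -40°, lat -30°.
Square 7, 6: +7·2° lon, +6·1° lat → SW at lon -26°, lat -24°.
Subsquare c=2, p=15: +2·0.0833333° lon, +15·0.0416667° lat → SW at lon -25.8333°, lat -23.375°.
Extended square 4, 0: +4·0.00833333° lon, +0·0.00416667° lat → SW at lon -25.8°, lat -23.375°.
Cell spans 0.00833333° lon × 0.00416667° lat.
west 25.80000° W, east 25.79167° W.

25.80000° W, 25.79167° W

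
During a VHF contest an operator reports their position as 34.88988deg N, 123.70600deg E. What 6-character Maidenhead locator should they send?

PM14uv

Shift to the Maidenhead origin (180°W, 90°S): lon 303.7060, lat 124.8899.
Field: lon ⌊303.7060/20⌋ = 15 → P; lat ⌊124.8899/10⌋ = 12 → M.
Square: lon ⌊3.7060/2⌋ = 1; lat ⌊4.8899/1⌋ = 4.
Subsquare: lon ⌊1.7060/0.0833333⌋ = 20 → u; lat ⌊0.8899/0.0416667⌋ = 21 → v.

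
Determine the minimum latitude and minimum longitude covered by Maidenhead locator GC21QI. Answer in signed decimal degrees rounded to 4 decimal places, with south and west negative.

-68.6667, -54.6667

Field G=6, C=2: +6·20° lon, +2·10° lat → SW at lon -60°, lat -70°.
Square 2, 1: +2·2° lon, +1·1° lat → SW at lon -56°, lat -69°.
Subsquare q=16, i=8: +16·0.0833333° lon, +8·0.0416667° lat → SW at lon -54.6667°, lat -68.6667°.
latitude -68.6667, longitude -54.6667.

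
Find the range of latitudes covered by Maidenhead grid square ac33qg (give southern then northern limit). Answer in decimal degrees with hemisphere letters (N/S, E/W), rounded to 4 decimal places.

Field A=0, C=2: +0·20° lon, +2·10° lat → SW at lon -180°, lat -70°.
Square 3, 3: +3·2° lon, +3·1° lat → SW at lon -174°, lat -67°.
Subsquare q=16, g=6: +16·0.0833333° lon, +6·0.0416667° lat → SW at lon -172.667°, lat -66.75°.
Cell spans 0.0833333° lon × 0.0416667° lat.
south 66.7500° S, north 66.7083° S.

66.7500° S, 66.7083° S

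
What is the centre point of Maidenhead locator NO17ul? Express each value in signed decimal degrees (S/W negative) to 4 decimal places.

57.4792, 83.7083

Field N=13, O=14: +13·20° lon, +14·10° lat → SW at lon 80°, lat 50°.
Square 1, 7: +1·2° lon, +7·1° lat → SW at lon 82°, lat 57°.
Subsquare u=20, l=11: +20·0.0833333° lon, +11·0.0416667° lat → SW at lon 83.6667°, lat 57.4583°.
Cell spans 0.0833333° lon × 0.0416667° lat. Centre is SW corner plus half of each.
latitude 57.4792, longitude 83.7083.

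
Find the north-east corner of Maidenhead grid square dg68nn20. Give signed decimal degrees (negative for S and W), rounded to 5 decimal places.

-21.45417, -106.89167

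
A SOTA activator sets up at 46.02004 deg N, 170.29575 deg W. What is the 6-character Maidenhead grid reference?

Offset from 180°W / 90°S: lon 9.7043°, lat 136.0200°.
Field: 9.7043/20 → 0 → A, 136.0200/10 → 13 → N; chars AN.
Square: 9.7043/2 → 4, 6.0200/1 → 6; chars 46.
Subsquare: 1.7043/0.0833333 → 20 → u, 0.0200/0.0416667 → 0 → a; chars ua.

AN46ua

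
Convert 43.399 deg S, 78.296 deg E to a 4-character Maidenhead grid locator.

ME96

Add 180° to longitude and 90° to latitude: 258.30, 46.60.
Field (20°×10°, letters A–R): lon ⌊258.30/20⌋ = 12 → M; lat ⌊46.60/10⌋ = 4 → E.
Square (2°×1°, digits 0–9): lon ⌊18.30/2⌋ = 9; lat ⌊6.60/1⌋ = 6.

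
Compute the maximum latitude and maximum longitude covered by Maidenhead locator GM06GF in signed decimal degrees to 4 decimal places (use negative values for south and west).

36.2500, -59.4167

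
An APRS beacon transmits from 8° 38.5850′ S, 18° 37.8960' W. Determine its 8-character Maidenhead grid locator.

Shift to the Maidenhead origin (180°W, 90°S): lon 161.36840, lat 81.35692.
Field: 161.36840/20 → 8 → I, 81.35692/10 → 8 → I; chars II.
Square: 1.36840/2 → 0, 1.35692/1 → 1; chars 01.
Subsquare: 1.36840/0.0833333 → 16 → q, 0.35692/0.0416667 → 8 → i; chars qi.
Extended square: 0.03507/0.00833333 → 4, 0.02358/0.00416667 → 5; chars 45.

II01qi45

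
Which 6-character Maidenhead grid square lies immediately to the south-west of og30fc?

OG30eb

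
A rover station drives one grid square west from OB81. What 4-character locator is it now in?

Longitude square 8; −1 → 7.
The latitude characters are unchanged.

OB71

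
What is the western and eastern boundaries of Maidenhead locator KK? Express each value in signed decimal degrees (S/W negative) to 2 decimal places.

20.00, 40.00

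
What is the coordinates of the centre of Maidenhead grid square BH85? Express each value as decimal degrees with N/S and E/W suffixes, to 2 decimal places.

14.50° S, 143.00° W

Field B=1, H=7: +1·20° lon, +7·10° lat → SW at lon -160°, lat -20°.
Square 8, 5: +8·2° lon, +5·1° lat → SW at lon -144°, lat -15°.
Cell spans 2° lon × 1° lat. Centre is SW corner plus half of each.
latitude 14.50° S, longitude 143.00° W.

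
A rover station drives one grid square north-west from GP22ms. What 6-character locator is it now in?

Longitude subsquare m = 12; −1 → 11 = l.
Latitude subsquare s = 18; +1 → 19 = t.

GP22lt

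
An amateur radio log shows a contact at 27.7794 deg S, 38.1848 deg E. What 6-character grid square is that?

Offset from 180°W / 90°S: lon 218.1848°, lat 62.2206°.
Field: lon ⌊218.1848/20⌋ = 10 → K; lat ⌊62.2206/10⌋ = 6 → G.
Square: lon ⌊18.1848/2⌋ = 9; lat ⌊2.2206/1⌋ = 2.
Subsquare: lon ⌊0.1848/0.0833333⌋ = 2 → c; lat ⌊0.2206/0.0416667⌋ = 5 → f.

KG92cf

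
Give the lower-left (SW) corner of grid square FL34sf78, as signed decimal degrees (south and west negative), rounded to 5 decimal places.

24.24167, -72.44167

Field F=5, L=11: +5·20° lon, +11·10° lat → SW at lon -80°, lat 20°.
Square 3, 4: +3·2° lon, +4·1° lat → SW at lon -74°, lat 24°.
Subsquare s=18, f=5: +18·0.0833333° lon, +5·0.0416667° lat → SW at lon -72.5°, lat 24.2083°.
Extended square 7, 8: +7·0.00833333° lon, +8·0.00416667° lat → SW at lon -72.4417°, lat 24.2417°.
latitude 24.24167, longitude -72.44167.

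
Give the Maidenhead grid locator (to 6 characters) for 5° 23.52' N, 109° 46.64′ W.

Offset from 180°W / 90°S: lon 70.2227°, lat 95.3920°.
Field: lon ⌊70.2227/20⌋ = 3 → D; lat ⌊95.3920/10⌋ = 9 → J.
Square: lon ⌊10.2227/2⌋ = 5; lat ⌊5.3920/1⌋ = 5.
Subsquare: lon ⌊0.2227/0.0833333⌋ = 2 → c; lat ⌊0.3920/0.0416667⌋ = 9 → j.

DJ55cj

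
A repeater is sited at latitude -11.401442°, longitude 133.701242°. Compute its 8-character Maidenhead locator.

Add 180° to longitude and 90° to latitude: 313.70124, 78.59856.
Field: 313.70124/20 → 15 → P, 78.59856/10 → 7 → H; chars PH.
Square: 13.70124/2 → 6, 8.59856/1 → 8; chars 68.
Subsquare: 1.70124/0.0833333 → 20 → u, 0.59856/0.0416667 → 14 → o; chars uo.
Extended square: 0.03458/0.00833333 → 4, 0.01522/0.00416667 → 3; chars 43.

PH68uo43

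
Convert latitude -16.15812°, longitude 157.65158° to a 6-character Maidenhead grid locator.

QH83tu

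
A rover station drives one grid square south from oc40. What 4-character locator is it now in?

Latitude square 0; −1 → -1, wraps to 9, carry into field.
Latitude field C = 2; −1 → 1 = B.
The longitude characters are unchanged.

OB49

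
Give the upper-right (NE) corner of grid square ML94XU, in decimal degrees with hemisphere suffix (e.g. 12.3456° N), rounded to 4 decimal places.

24.8750° N, 80.0000° E

Field M=12, L=11: +12·20° lon, +11·10° lat → SW at lon 60°, lat 20°.
Square 9, 4: +9·2° lon, +4·1° lat → SW at lon 78°, lat 24°.
Subsquare x=23, u=20: +23·0.0833333° lon, +20·0.0416667° lat → SW at lon 79.9167°, lat 24.8333°.
Cell spans 0.0833333° lon × 0.0416667° lat. NE corner is SW corner plus one full cell.
latitude 24.8750° N, longitude 80.0000° E.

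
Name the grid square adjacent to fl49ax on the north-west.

FM30xa

Longitude subsquare a = 0; −1 → -1, wraps to 23 = x, carry into square.
Longitude square 4; −1 → 3.
Latitude subsquare x = 23; +1 → 24, wraps to 0 = a, carry into square.
Latitude square 9; +1 → 10, wraps to 0, carry into field.
Latitude field L = 11; +1 → 12 = M.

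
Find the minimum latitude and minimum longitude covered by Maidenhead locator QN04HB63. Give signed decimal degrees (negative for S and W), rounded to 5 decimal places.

Field Q=16, N=13: +16·20° lon, +13·10° lat → SW at lon 140°, lat 40°.
Square 0, 4: +0·2° lon, +4·1° lat → SW at lon 140°, lat 44°.
Subsquare h=7, b=1: +7·0.0833333° lon, +1·0.0416667° lat → SW at lon 140.583°, lat 44.0417°.
Extended square 6, 3: +6·0.00833333° lon, +3·0.00416667° lat → SW at lon 140.633°, lat 44.0542°.
latitude 44.05417, longitude 140.63333.

44.05417, 140.63333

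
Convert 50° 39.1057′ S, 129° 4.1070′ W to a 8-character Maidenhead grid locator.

Shift to the Maidenhead origin (180°W, 90°S): lon 50.93155, lat 39.34824.
Field: 50.93155/20 → 2 → C, 39.34824/10 → 3 → D; chars CD.
Square: 10.93155/2 → 5, 9.34824/1 → 9; chars 59.
Subsquare: 0.93155/0.0833333 → 11 → l, 0.34824/0.0416667 → 8 → i; chars li.
Extended square: 0.01488/0.00833333 → 1, 0.01491/0.00416667 → 3; chars 13.

CD59li13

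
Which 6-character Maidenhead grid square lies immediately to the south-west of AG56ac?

Longitude subsquare a = 0; −1 → -1, wraps to 23 = x, carry into square.
Longitude square 5; −1 → 4.
Latitude subsquare c = 2; −1 → 1 = b.

AG46xb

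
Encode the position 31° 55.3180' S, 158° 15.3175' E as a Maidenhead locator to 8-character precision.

QF98db08

Add 180° to longitude and 90° to latitude: 338.25529, 58.07803.
Field (20°×10°, letters A–R): lon ⌊338.25529/20⌋ = 16 → Q; lat ⌊58.07803/10⌋ = 5 → F.
Square (2°×1°, digits 0–9): lon ⌊18.25529/2⌋ = 9; lat ⌊8.07803/1⌋ = 8.
Subsquare (5′×2.5′, letters a–x): lon ⌊0.25529/0.0833333⌋ = 3 → d; lat ⌊0.07803/0.0416667⌋ = 1 → b.
Extended square (30″×15″, digits 0–9): lon ⌊0.00529/0.00833333⌋ = 0; lat ⌊0.03637/0.00416667⌋ = 8.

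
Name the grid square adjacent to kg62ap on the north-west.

Longitude subsquare a = 0; −1 → -1, wraps to 23 = x, carry into square.
Longitude square 6; −1 → 5.
Latitude subsquare p = 15; +1 → 16 = q.

KG52xq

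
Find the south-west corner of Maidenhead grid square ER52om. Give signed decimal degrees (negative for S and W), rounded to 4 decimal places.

82.5000, -88.8333

Field E=4, R=17: +4·20° lon, +17·10° lat → SW at lon -100°, lat 80°.
Square 5, 2: +5·2° lon, +2·1° lat → SW at lon -90°, lat 82°.
Subsquare o=14, m=12: +14·0.0833333° lon, +12·0.0416667° lat → SW at lon -88.8333°, lat 82.5°.
latitude 82.5000, longitude -88.8333.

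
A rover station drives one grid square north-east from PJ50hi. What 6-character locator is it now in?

PJ50ij

Longitude subsquare h = 7; +1 → 8 = i.
Latitude subsquare i = 8; +1 → 9 = j.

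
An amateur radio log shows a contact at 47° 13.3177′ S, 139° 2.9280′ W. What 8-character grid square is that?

CE02ls46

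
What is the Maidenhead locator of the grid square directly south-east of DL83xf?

DL93ae

Longitude subsquare x = 23; +1 → 24, wraps to 0 = a, carry into square.
Longitude square 8; +1 → 9.
Latitude subsquare f = 5; −1 → 4 = e.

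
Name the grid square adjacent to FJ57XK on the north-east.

Longitude subsquare x = 23; +1 → 24, wraps to 0 = a, carry into square.
Longitude square 5; +1 → 6.
Latitude subsquare k = 10; +1 → 11 = l.

FJ67al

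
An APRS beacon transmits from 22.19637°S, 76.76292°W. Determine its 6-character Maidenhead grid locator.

Add 180° to longitude and 90° to latitude: 103.2371, 67.8036.
Field: 103.2371/20 → 5 → F, 67.8036/10 → 6 → G; chars FG.
Square: 3.2371/2 → 1, 7.8036/1 → 7; chars 17.
Subsquare: 1.2371/0.0833333 → 14 → o, 0.8036/0.0416667 → 19 → t; chars ot.

FG17ot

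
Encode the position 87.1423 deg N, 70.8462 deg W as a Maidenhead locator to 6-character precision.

FR47nd

Shift to the Maidenhead origin (180°W, 90°S): lon 109.1538, lat 177.1423.
Field: lon ⌊109.1538/20⌋ = 5 → F; lat ⌊177.1423/10⌋ = 17 → R.
Square: lon ⌊9.1538/2⌋ = 4; lat ⌊7.1423/1⌋ = 7.
Subsquare: lon ⌊1.1538/0.0833333⌋ = 13 → n; lat ⌊0.1423/0.0416667⌋ = 3 → d.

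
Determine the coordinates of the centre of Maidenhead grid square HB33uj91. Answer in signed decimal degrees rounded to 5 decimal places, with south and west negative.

Field H=7, B=1: +7·20° lon, +1·10° lat → SW at lon -40°, lat -80°.
Square 3, 3: +3·2° lon, +3·1° lat → SW at lon -34°, lat -77°.
Subsquare u=20, j=9: +20·0.0833333° lon, +9·0.0416667° lat → SW at lon -32.3333°, lat -76.625°.
Extended square 9, 1: +9·0.00833333° lon, +1·0.00416667° lat → SW at lon -32.2583°, lat -76.6208°.
Cell spans 0.00833333° lon × 0.00416667° lat. Centre is SW corner plus half of each.
latitude -76.61875, longitude -32.25417.

-76.61875, -32.25417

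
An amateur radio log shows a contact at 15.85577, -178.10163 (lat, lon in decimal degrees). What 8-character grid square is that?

Offset from 180°W / 90°S: lon 1.89837°, lat 105.85577°.
Field (20°×10°, letters A–R): lon ⌊1.89837/20⌋ = 0 → A; lat ⌊105.85577/10⌋ = 10 → K.
Square (2°×1°, digits 0–9): lon ⌊1.89837/2⌋ = 0; lat ⌊5.85577/1⌋ = 5.
Subsquare (5′×2.5′, letters a–x): lon ⌊1.89837/0.0833333⌋ = 22 → w; lat ⌊0.85577/0.0416667⌋ = 20 → u.
Extended square (30″×15″, digits 0–9): lon ⌊0.06504/0.00833333⌋ = 7; lat ⌊0.02244/0.00416667⌋ = 5.

AK05wu75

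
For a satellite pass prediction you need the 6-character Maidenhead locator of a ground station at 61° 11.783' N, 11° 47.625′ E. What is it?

Shift to the Maidenhead origin (180°W, 90°S): lon 191.7937, lat 151.1964.
Field (20°×10°, letters A–R): 191.7937/20 → 9 → J, 151.1964/10 → 15 → P; chars JP.
Square (2°×1°, digits 0–9): 11.7937/2 → 5, 1.1964/1 → 1; chars 51.
Subsquare (5′×2.5′, letters a–x): 1.7937/0.0833333 → 21 → v, 0.1964/0.0416667 → 4 → e; chars ve.

JP51ve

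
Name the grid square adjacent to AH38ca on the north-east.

AH38db

Longitude subsquare c = 2; +1 → 3 = d.
Latitude subsquare a = 0; +1 → 1 = b.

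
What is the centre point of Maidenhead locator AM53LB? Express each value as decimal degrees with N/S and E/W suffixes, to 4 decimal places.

33.0625° N, 169.0417° W

Field A=0, M=12: +0·20° lon, +12·10° lat → SW at lon -180°, lat 30°.
Square 5, 3: +5·2° lon, +3·1° lat → SW at lon -170°, lat 33°.
Subsquare l=11, b=1: +11·0.0833333° lon, +1·0.0416667° lat → SW at lon -169.083°, lat 33.0417°.
Cell spans 0.0833333° lon × 0.0416667° lat. Centre is SW corner plus half of each.
latitude 33.0625° N, longitude 169.0417° W.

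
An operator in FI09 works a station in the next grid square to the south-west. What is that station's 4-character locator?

Longitude square 0; −1 → -1, wraps to 9, carry into field.
Longitude field F = 5; −1 → 4 = E.
Latitude square 9; −1 → 8.

EI98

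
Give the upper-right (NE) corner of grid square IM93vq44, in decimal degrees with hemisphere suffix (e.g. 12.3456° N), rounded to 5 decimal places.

Field I=8, M=12: +8·20° lon, +12·10° lat → SW at lon -20°, lat 30°.
Square 9, 3: +9·2° lon, +3·1° lat → SW at lon -2°, lat 33°.
Subsquare v=21, q=16: +21·0.0833333° lon, +16·0.0416667° lat → SW at lon -0.25°, lat 33.6667°.
Extended square 4, 4: +4·0.00833333° lon, +4·0.00416667° lat → SW at lon -0.216667°, lat 33.6833°.
Cell spans 0.00833333° lon × 0.00416667° lat. NE corner is SW corner plus one full cell.
latitude 33.68750° N, longitude 0.20833° W.

33.68750° N, 0.20833° W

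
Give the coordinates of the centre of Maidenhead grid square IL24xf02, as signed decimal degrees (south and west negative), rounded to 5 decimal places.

24.21875, -14.07917

Field I=8, L=11: +8·20° lon, +11·10° lat → SW at lon -20°, lat 20°.
Square 2, 4: +2·2° lon, +4·1° lat → SW at lon -16°, lat 24°.
Subsquare x=23, f=5: +23·0.0833333° lon, +5·0.0416667° lat → SW at lon -14.0833°, lat 24.2083°.
Extended square 0, 2: +0·0.00833333° lon, +2·0.00416667° lat → SW at lon -14.0833°, lat 24.2167°.
Cell spans 0.00833333° lon × 0.00416667° lat. Centre is SW corner plus half of each.
latitude 24.21875, longitude -14.07917.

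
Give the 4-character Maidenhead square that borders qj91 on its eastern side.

Longitude square 9; +1 → 10, wraps to 0, carry into field.
Longitude field Q = 16; +1 → 17 = R.
The latitude characters are unchanged.

RJ01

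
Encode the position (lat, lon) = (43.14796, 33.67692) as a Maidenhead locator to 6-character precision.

Add 180° to longitude and 90° to latitude: 213.6769, 133.1480.
Field (20°×10°, letters A–R): 213.6769/20 → 10 → K, 133.1480/10 → 13 → N; chars KN.
Square (2°×1°, digits 0–9): 13.6769/2 → 6, 3.1480/1 → 3; chars 63.
Subsquare (5′×2.5′, letters a–x): 1.6769/0.0833333 → 20 → u, 0.1480/0.0416667 → 3 → d; chars ud.

KN63ud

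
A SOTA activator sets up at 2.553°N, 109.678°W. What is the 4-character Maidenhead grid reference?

DJ52

Shift to the Maidenhead origin (180°W, 90°S): lon 70.32, lat 92.55.
Field (20°×10°, letters A–R): lon ⌊70.32/20⌋ = 3 → D; lat ⌊92.55/10⌋ = 9 → J.
Square (2°×1°, digits 0–9): lon ⌊10.32/2⌋ = 5; lat ⌊2.55/1⌋ = 2.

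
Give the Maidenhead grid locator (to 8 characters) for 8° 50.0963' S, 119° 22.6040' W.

Add 180° to longitude and 90° to latitude: 60.62327, 81.16506.
Field: lon ⌊60.62327/20⌋ = 3 → D; lat ⌊81.16506/10⌋ = 8 → I.
Square: lon ⌊0.62327/2⌋ = 0; lat ⌊1.16506/1⌋ = 1.
Subsquare: lon ⌊0.62327/0.0833333⌋ = 7 → h; lat ⌊0.16506/0.0416667⌋ = 3 → d.
Extended square: lon ⌊0.03993/0.00833333⌋ = 4; lat ⌊0.04006/0.00416667⌋ = 9.

DI01hd49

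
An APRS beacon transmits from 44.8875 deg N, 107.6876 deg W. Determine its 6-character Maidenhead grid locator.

DN64dv

Add 180° to longitude and 90° to latitude: 72.3124, 134.8875.
Field (20°×10°, letters A–R): lon ⌊72.3124/20⌋ = 3 → D; lat ⌊134.8875/10⌋ = 13 → N.
Square (2°×1°, digits 0–9): lon ⌊12.3124/2⌋ = 6; lat ⌊4.8875/1⌋ = 4.
Subsquare (5′×2.5′, letters a–x): lon ⌊0.3124/0.0833333⌋ = 3 → d; lat ⌊0.8875/0.0416667⌋ = 21 → v.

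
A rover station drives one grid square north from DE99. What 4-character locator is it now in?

DF90

Latitude square 9; +1 → 10, wraps to 0, carry into field.
Latitude field E = 4; +1 → 5 = F.
The longitude characters are unchanged.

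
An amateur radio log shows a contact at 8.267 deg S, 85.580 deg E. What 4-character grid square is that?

NI21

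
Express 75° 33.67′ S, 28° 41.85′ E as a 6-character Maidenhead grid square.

KB44ik

Offset from 180°W / 90°S: lon 208.6975°, lat 14.4388°.
Field: 208.6975/20 → 10 → K, 14.4388/10 → 1 → B; chars KB.
Square: 8.6975/2 → 4, 4.4388/1 → 4; chars 44.
Subsquare: 0.6975/0.0833333 → 8 → i, 0.4388/0.0416667 → 10 → k; chars ik.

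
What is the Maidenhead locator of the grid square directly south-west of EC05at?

DC95xs

Longitude subsquare a = 0; −1 → -1, wraps to 23 = x, carry into square.
Longitude square 0; −1 → -1, wraps to 9, carry into field.
Longitude field E = 4; −1 → 3 = D.
Latitude subsquare t = 19; −1 → 18 = s.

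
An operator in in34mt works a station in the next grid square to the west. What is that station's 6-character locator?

IN34lt

Longitude subsquare m = 12; −1 → 11 = l.
The latitude characters are unchanged.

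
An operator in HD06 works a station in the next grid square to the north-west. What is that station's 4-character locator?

GD97

Longitude square 0; −1 → -1, wraps to 9, carry into field.
Longitude field H = 7; −1 → 6 = G.
Latitude square 6; +1 → 7.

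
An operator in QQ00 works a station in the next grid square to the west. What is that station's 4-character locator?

Longitude square 0; −1 → -1, wraps to 9, carry into field.
Longitude field Q = 16; −1 → 15 = P.
The latitude characters are unchanged.

PQ90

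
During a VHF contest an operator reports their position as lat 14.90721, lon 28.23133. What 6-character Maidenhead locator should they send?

KK44cv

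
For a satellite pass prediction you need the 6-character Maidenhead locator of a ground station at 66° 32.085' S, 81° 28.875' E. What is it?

Add 180° to longitude and 90° to latitude: 261.4812, 23.4652.
Field (20°×10°, letters A–R): 261.4812/20 → 13 → N, 23.4652/10 → 2 → C; chars NC.
Square (2°×1°, digits 0–9): 1.4812/2 → 0, 3.4652/1 → 3; chars 03.
Subsquare (5′×2.5′, letters a–x): 1.4812/0.0833333 → 17 → r, 0.4652/0.0416667 → 11 → l; chars rl.

NC03rl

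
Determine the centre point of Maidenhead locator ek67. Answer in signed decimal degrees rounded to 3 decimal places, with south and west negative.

Field E=4, K=10: +4·20° lon, +10·10° lat → SW at lon -100°, lat 10°.
Square 6, 7: +6·2° lon, +7·1° lat → SW at lon -88°, lat 17°.
Cell spans 2° lon × 1° lat. Centre is SW corner plus half of each.
latitude 17.500, longitude -87.000.

17.500, -87.000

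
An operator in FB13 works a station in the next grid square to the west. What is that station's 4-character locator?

FB03

Longitude square 1; −1 → 0.
The latitude characters are unchanged.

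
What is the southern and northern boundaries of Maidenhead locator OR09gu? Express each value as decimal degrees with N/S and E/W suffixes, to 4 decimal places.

89.8333° N, 89.8750° N

Field O=14, R=17: +14·20° lon, +17·10° lat → SW at lon 100°, lat 80°.
Square 0, 9: +0·2° lon, +9·1° lat → SW at lon 100°, lat 89°.
Subsquare g=6, u=20: +6·0.0833333° lon, +20·0.0416667° lat → SW at lon 100.5°, lat 89.8333°.
Cell spans 0.0833333° lon × 0.0416667° lat.
south 89.8333° N, north 89.8750° N.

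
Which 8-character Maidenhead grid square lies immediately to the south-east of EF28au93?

Longitude extended square 9; +1 → 10, wraps to 0, carry into subsquare.
Longitude subsquare a = 0; +1 → 1 = b.
Latitude extended square 3; −1 → 2.

EF28bu02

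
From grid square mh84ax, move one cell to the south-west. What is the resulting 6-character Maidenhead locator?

Longitude subsquare a = 0; −1 → -1, wraps to 23 = x, carry into square.
Longitude square 8; −1 → 7.
Latitude subsquare x = 23; −1 → 22 = w.

MH74xw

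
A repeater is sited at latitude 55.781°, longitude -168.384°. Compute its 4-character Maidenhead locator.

AO55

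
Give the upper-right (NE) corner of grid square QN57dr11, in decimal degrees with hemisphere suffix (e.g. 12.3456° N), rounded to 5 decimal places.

47.71667° N, 150.26667° E

Field Q=16, N=13: +16·20° lon, +13·10° lat → SW at lon 140°, lat 40°.
Square 5, 7: +5·2° lon, +7·1° lat → SW at lon 150°, lat 47°.
Subsquare d=3, r=17: +3·0.0833333° lon, +17·0.0416667° lat → SW at lon 150.25°, lat 47.7083°.
Extended square 1, 1: +1·0.00833333° lon, +1·0.00416667° lat → SW at lon 150.258°, lat 47.7125°.
Cell spans 0.00833333° lon × 0.00416667° lat. NE corner is SW corner plus one full cell.
latitude 47.71667° N, longitude 150.26667° E.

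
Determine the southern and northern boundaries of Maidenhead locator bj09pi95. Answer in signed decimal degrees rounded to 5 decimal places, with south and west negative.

9.35417, 9.35833

Field B=1, J=9: +1·20° lon, +9·10° lat → SW at lon -160°, lat 0°.
Square 0, 9: +0·2° lon, +9·1° lat → SW at lon -160°, lat 9°.
Subsquare p=15, i=8: +15·0.0833333° lon, +8·0.0416667° lat → SW at lon -158.75°, lat 9.33333°.
Extended square 9, 5: +9·0.00833333° lon, +5·0.00416667° lat → SW at lon -158.675°, lat 9.35417°.
Cell spans 0.00833333° lon × 0.00416667° lat.
south 9.35417, north 9.35833.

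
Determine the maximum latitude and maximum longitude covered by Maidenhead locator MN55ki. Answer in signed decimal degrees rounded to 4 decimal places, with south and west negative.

45.3750, 70.9167

Field M=12, N=13: +12·20° lon, +13·10° lat → SW at lon 60°, lat 40°.
Square 5, 5: +5·2° lon, +5·1° lat → SW at lon 70°, lat 45°.
Subsquare k=10, i=8: +10·0.0833333° lon, +8·0.0416667° lat → SW at lon 70.8333°, lat 45.3333°.
Cell spans 0.0833333° lon × 0.0416667° lat. NE corner is SW corner plus one full cell.
latitude 45.3750, longitude 70.9167.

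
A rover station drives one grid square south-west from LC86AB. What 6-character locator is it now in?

LC76xa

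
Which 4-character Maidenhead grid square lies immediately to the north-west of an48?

AN39

Longitude square 4; −1 → 3.
Latitude square 8; +1 → 9.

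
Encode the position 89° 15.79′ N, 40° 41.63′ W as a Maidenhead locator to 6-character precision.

GR99pg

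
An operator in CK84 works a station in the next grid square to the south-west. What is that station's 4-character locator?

CK73

Longitude square 8; −1 → 7.
Latitude square 4; −1 → 3.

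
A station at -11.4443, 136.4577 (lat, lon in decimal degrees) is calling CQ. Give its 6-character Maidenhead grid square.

PH88fn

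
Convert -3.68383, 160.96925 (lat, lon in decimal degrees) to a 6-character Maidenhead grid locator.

Offset from 180°W / 90°S: lon 340.9692°, lat 86.3162°.
Field: lon ⌊340.9692/20⌋ = 17 → R; lat ⌊86.3162/10⌋ = 8 → I.
Square: lon ⌊0.9692/2⌋ = 0; lat ⌊6.3162/1⌋ = 6.
Subsquare: lon ⌊0.9692/0.0833333⌋ = 11 → l; lat ⌊0.3162/0.0416667⌋ = 7 → h.

RI06lh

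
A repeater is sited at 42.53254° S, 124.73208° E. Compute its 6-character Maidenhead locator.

Add 180° to longitude and 90° to latitude: 304.7321, 47.4675.
Field (20°×10°, letters A–R): 304.7321/20 → 15 → P, 47.4675/10 → 4 → E; chars PE.
Square (2°×1°, digits 0–9): 4.7321/2 → 2, 7.4675/1 → 7; chars 27.
Subsquare (5′×2.5′, letters a–x): 0.7321/0.0833333 → 8 → i, 0.4675/0.0416667 → 11 → l; chars il.

PE27il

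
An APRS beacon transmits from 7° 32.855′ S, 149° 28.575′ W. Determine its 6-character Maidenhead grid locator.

Offset from 180°W / 90°S: lon 30.5238°, lat 82.4524°.
Field: lon ⌊30.5238/20⌋ = 1 → B; lat ⌊82.4524/10⌋ = 8 → I.
Square: lon ⌊10.5238/2⌋ = 5; lat ⌊2.4524/1⌋ = 2.
Subsquare: lon ⌊0.5238/0.0833333⌋ = 6 → g; lat ⌊0.4524/0.0416667⌋ = 10 → k.

BI52gk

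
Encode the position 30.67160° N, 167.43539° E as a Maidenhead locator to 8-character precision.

RM30rq21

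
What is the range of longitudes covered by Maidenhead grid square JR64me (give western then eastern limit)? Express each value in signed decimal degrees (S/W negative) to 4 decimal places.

13.0000, 13.0833

Field J=9, R=17: +9·20° lon, +17·10° lat → SW at lon 0°, lat 80°.
Square 6, 4: +6·2° lon, +4·1° lat → SW at lon 12°, lat 84°.
Subsquare m=12, e=4: +12·0.0833333° lon, +4·0.0416667° lat → SW at lon 13°, lat 84.1667°.
Cell spans 0.0833333° lon × 0.0416667° lat.
west 13.0000, east 13.0833.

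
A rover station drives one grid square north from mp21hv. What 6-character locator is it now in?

Latitude subsquare v = 21; +1 → 22 = w.
The longitude characters are unchanged.

MP21hw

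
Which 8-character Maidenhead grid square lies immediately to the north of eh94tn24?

EH94tn25

Latitude extended square 4; +1 → 5.
The longitude characters are unchanged.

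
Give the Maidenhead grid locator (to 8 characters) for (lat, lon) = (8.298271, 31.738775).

Shift to the Maidenhead origin (180°W, 90°S): lon 211.73878, lat 98.29827.
Field (20°×10°, letters A–R): 211.73878/20 → 10 → K, 98.29827/10 → 9 → J; chars KJ.
Square (2°×1°, digits 0–9): 11.73878/2 → 5, 8.29827/1 → 8; chars 58.
Subsquare (5′×2.5′, letters a–x): 1.73878/0.0833333 → 20 → u, 0.29827/0.0416667 → 7 → h; chars uh.
Extended square (30″×15″, digits 0–9): 0.07211/0.00833333 → 8, 0.00660/0.00416667 → 1; chars 81.

KJ58uh81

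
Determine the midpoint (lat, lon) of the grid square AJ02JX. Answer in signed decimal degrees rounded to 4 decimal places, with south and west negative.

2.9792, -179.2083

Field A=0, J=9: +0·20° lon, +9·10° lat → SW at lon -180°, lat 0°.
Square 0, 2: +0·2° lon, +2·1° lat → SW at lon -180°, lat 2°.
Subsquare j=9, x=23: +9·0.0833333° lon, +23·0.0416667° lat → SW at lon -179.25°, lat 2.95833°.
Cell spans 0.0833333° lon × 0.0416667° lat. Centre is SW corner plus half of each.
latitude 2.9792, longitude -179.2083.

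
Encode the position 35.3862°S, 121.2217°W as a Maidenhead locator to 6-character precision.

CF94jo

Add 180° to longitude and 90° to latitude: 58.7783, 54.6138.
Field: 58.7783/20 → 2 → C, 54.6138/10 → 5 → F; chars CF.
Square: 18.7783/2 → 9, 4.6138/1 → 4; chars 94.
Subsquare: 0.7783/0.0833333 → 9 → j, 0.6138/0.0416667 → 14 → o; chars jo.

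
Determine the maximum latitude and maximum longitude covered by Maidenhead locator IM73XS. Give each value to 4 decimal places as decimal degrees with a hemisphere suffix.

Field I=8, M=12: +8·20° lon, +12·10° lat → SW at lon -20°, lat 30°.
Square 7, 3: +7·2° lon, +3·1° lat → SW at lon -6°, lat 33°.
Subsquare x=23, s=18: +23·0.0833333° lon, +18·0.0416667° lat → SW at lon -4.08333°, lat 33.75°.
Cell spans 0.0833333° lon × 0.0416667° lat. NE corner is SW corner plus one full cell.
latitude 33.7917° N, longitude 4.0000° W.

33.7917° N, 4.0000° W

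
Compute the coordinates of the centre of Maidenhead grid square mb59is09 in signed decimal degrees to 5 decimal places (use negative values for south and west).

-70.21042, 70.67083

Field M=12, B=1: +12·20° lon, +1·10° lat → SW at lon 60°, lat -80°.
Square 5, 9: +5·2° lon, +9·1° lat → SW at lon 70°, lat -71°.
Subsquare i=8, s=18: +8·0.0833333° lon, +18·0.0416667° lat → SW at lon 70.6667°, lat -70.25°.
Extended square 0, 9: +0·0.00833333° lon, +9·0.00416667° lat → SW at lon 70.6667°, lat -70.2125°.
Cell spans 0.00833333° lon × 0.00416667° lat. Centre is SW corner plus half of each.
latitude -70.21042, longitude 70.67083.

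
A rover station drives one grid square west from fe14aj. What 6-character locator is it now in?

Longitude subsquare a = 0; −1 → -1, wraps to 23 = x, carry into square.
Longitude square 1; −1 → 0.
The latitude characters are unchanged.

FE04xj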